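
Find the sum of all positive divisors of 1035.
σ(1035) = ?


Divisors of 1035: 1, 3, 5, 9, 15, 23, 45, 69, 115, 207, 345, 1035
Sum = 1 + 3 + 5 + 9 + 15 + 23 + 45 + 69 + 115 + 207 + 345 + 1035 = 1872

σ(1035) = 1872


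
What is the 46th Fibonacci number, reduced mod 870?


F(k) mod 870 for k=1..46:
1, 1, 2, 3, 5, 8, 13, 21, 34, 55, 89, 144, 233, 377, 610, 117, 727, 844, 701, 675, 506, 311, 817, 258, 205, 463, 668, 261, 59, 320, 379, 699, 208, 37, 245, 282, 527, 809, 466, 405, 1, 406, 407, 813, 350, 293
F(46) mod 870 = 293


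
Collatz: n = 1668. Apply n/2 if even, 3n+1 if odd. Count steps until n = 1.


1668 → 834 → 417 → 1252 → 626 → 313 → 940 → 470 → 235 → 706 → 353 → 1060 → 530 → 265 → 796 → 398 → 199 → 598 → 299 → 898 → 449 → 1348 → 674 → 337 → 1012 → 506 → 253 → 760 → 380 → 190 → 95 → 286 → 143 → 430 → 215 → 646 → 323 → 970 → 485 → 1456 → 728 → 364 → 182 → 91 → 274 → 137 → 412 → 206 → 103 → 310 → 155 → 466 → 233 → 700 → 350 → 175 → 526 → 263 → 790 → 395 → 1186 → 593 → 1780 → 890 → 445 → 1336 → 668 → 334 → 167 → 502 → 251 → 754 → 377 → 1132 → 566 → 283 → 850 → 425 → 1276 → 638 → 319 → 958 → 479 → 1438 → 719 → 2158 → 1079 → 3238 → 1619 → 4858 → 2429 → 7288 → 3644 → 1822 → 911 → 2734 → 1367 → 4102 → 2051 → 6154 → 3077 → 9232 → 4616 → 2308 → 1154 → 577 → 1732 → 866 → 433 → 1300 → 650 → 325 → 976 → 488 → 244 → 122 → 61 → 184 → 92 → 46 → 23 → 70 → 35 → 106 → 53 → 160 → 80 → 40 → 20 → 10 → 5 → 16 → 8 → 4 → 2 → 1
Total steps = 135

135 steps


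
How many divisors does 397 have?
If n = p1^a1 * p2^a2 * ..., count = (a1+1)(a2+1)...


397 = 397^1
d(397) = (1+1) = 2

2 divisors


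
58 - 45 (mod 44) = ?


58 - 45 = 13
13 mod 44 = 13


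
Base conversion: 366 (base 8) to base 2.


366 (base 8) = 246 (decimal)
246 (decimal) = 11110110 (base 2)


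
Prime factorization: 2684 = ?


2684 / 2 = 1342
1342 / 2 = 671
671 / 11 = 61
61 / 61 = 1
2684 = 2^2 × 11 × 61


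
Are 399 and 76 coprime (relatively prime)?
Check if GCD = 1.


Euclidean algorithm:
399 = 5 * 76 + 19
76 = 4 * 19 + 0
GCD(399, 76) = 19

No, not coprime (GCD = 19)


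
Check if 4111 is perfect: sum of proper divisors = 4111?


Proper divisors of 4111: 1
Sum = 1 = 1

No, 4111 is not perfect (1 ≠ 4111)


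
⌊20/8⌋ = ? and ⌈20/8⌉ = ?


20/8 = 2.5000
floor = 2
ceil = 3

floor = 2, ceil = 3


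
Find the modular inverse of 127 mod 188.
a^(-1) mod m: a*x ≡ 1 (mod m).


Use the extended Euclidean algorithm on (188, 127); each row r = 188*s + 127*t:
r=188, s=1, t=0
r=127, s=0, t=1
q=1: r=61, s=1, t=-1   [188*(1) + 127*(-1) = 61]
q=2: r=5, s=-2, t=3   [188*(-2) + 127*(3) = 5]
q=12: r=1, s=25, t=-37   [188*(25) + 127*(-37) = 1]
q=5: r=0, s=-127, t=188   [188*(-127) + 127*(188) = 0]
GCD = 1 with t = -37, so 127*(-37) ≡ 1 (mod 188)
Inverse = -37 mod 188 = 151
Check: 127 * 151 = 19177 ≡ 1 (mod 188)

127^(-1) ≡ 151 (mod 188)


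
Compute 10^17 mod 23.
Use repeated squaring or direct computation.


10^1 mod 23 = 10
10^2 mod 23 = 8
10^3 mod 23 = 11
10^4 mod 23 = 18
10^5 mod 23 = 19
10^6 mod 23 = 6
10^7 mod 23 = 14
10^8 mod 23 = 2
10^9 mod 23 = 20
10^10 mod 23 = 16
10^11 mod 23 = 22
10^12 mod 23 = 13
10^13 mod 23 = 15
10^14 mod 23 = 12
10^15 mod 23 = 5
10^16 mod 23 = 4
10^17 mod 23 = 17


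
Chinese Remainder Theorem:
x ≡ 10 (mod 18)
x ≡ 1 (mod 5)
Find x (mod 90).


M = 18*5 = 90
M1 = M/18 = 5, M2 = M/5 = 18
M1^(-1) mod 18 = 11, M2^(-1) mod 5 = 2
x = 10*5*11 + 1*18*2 = 586
586 mod 90 = 46
Check: 46 mod 18 = 10 ✓, 46 mod 5 = 1 ✓

x ≡ 46 (mod 90)


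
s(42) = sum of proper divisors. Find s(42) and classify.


Proper divisors: 1, 2, 3, 6, 7, 14, 21
Sum = 1 + 2 + 3 + 6 + 7 + 14 + 21 = 54
54 > 42 → abundant

s(42) = 54 (abundant)


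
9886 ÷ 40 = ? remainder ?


9886 = 40 * 247 + 6
Check: 9880 + 6 = 9886

q = 247, r = 6


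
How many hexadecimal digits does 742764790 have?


742764790 in base 16 = 2C45B0F6
Number of digits = 8

8 digits (base 16)


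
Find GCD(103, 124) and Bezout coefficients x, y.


Tabular extended Euclidean (each row: r = 103*s + 124*t):
r=103, s=1, t=0
r=124, s=0, t=1
q=0: r=103, s=1, t=0   [103*(1) + 124*(0) = 103]
q=1: r=21, s=-1, t=1   [103*(-1) + 124*(1) = 21]
q=4: r=19, s=5, t=-4   [103*(5) + 124*(-4) = 19]
q=1: r=2, s=-6, t=5   [103*(-6) + 124*(5) = 2]
q=9: r=1, s=59, t=-49   [103*(59) + 124*(-49) = 1]
q=2: r=0, s=-124, t=103   [103*(-124) + 124*(103) = 0]
GCD = 1; from the row with r=1: x=59, y=-49
Check: 103*(59) + 124*(-49) = 6077 - 6076 = 1

GCD = 1, x = 59, y = -49


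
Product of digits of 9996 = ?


9 × 9 × 9 × 6 = 4374


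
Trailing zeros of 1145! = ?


floor(1145/5) = 229
floor(1145/25) = 45
floor(1145/125) = 9
floor(1145/625) = 1
Total = 284

284 trailing zeros


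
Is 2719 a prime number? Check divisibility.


Check divisors up to sqrt(2719) = 52.1440
No divisors found.
2719 is prime.

Yes, 2719 is prime


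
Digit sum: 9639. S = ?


9 + 6 + 3 + 9 = 27


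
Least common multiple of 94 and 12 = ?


GCD(94, 12) = 2
LCM = 94*12/2 = 1128/2 = 564

LCM = 564


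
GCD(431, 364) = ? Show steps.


431 = 1 * 364 + 67
364 = 5 * 67 + 29
67 = 2 * 29 + 9
29 = 3 * 9 + 2
9 = 4 * 2 + 1
2 = 2 * 1 + 0
GCD = 1


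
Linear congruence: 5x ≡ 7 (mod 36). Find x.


GCD(5, 36) = 1, unique solution
a^(-1) mod 36 = 29
x = 29 * 7 mod 36 = 23

x ≡ 23 (mod 36)


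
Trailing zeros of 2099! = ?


floor(2099/5) = 419
floor(2099/25) = 83
floor(2099/125) = 16
floor(2099/625) = 3
Total = 521

521 trailing zeros


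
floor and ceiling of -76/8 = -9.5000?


-76/8 = -9.5000
floor = -10
ceil = -9

floor = -10, ceil = -9


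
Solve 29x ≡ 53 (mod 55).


GCD(29, 55) = 1, unique solution
a^(-1) mod 55 = 19
x = 19 * 53 mod 55 = 17

x ≡ 17 (mod 55)


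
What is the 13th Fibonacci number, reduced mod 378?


F(k) mod 378 for k=1..13:
1, 1, 2, 3, 5, 8, 13, 21, 34, 55, 89, 144, 233
F(13) mod 378 = 233


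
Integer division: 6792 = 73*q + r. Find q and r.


6792 = 73 * 93 + 3
Check: 6789 + 3 = 6792

q = 93, r = 3


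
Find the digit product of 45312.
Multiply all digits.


4 × 5 × 3 × 1 × 2 = 120


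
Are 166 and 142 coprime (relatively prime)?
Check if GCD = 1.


Euclidean algorithm:
166 = 1 * 142 + 24
142 = 5 * 24 + 22
24 = 1 * 22 + 2
22 = 11 * 2 + 0
GCD(166, 142) = 2

No, not coprime (GCD = 2)


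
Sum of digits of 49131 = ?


4 + 9 + 1 + 3 + 1 = 18


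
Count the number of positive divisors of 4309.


4309 = 31^1 × 139^1
d(4309) = (1+1) × (1+1) = 4

4 divisors


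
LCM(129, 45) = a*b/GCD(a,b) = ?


GCD(129, 45) = 3
LCM = 129*45/3 = 5805/3 = 1935

LCM = 1935


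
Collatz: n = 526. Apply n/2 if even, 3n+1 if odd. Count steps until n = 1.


526 → 263 → 790 → 395 → 1186 → 593 → 1780 → 890 → 445 → 1336 → 668 → 334 → 167 → 502 → 251 → 754 → 377 → 1132 → 566 → 283 → 850 → 425 → 1276 → 638 → 319 → 958 → 479 → 1438 → 719 → 2158 → 1079 → 3238 → 1619 → 4858 → 2429 → 7288 → 3644 → 1822 → 911 → 2734 → 1367 → 4102 → 2051 → 6154 → 3077 → 9232 → 4616 → 2308 → 1154 → 577 → 1732 → 866 → 433 → 1300 → 650 → 325 → 976 → 488 → 244 → 122 → 61 → 184 → 92 → 46 → 23 → 70 → 35 → 106 → 53 → 160 → 80 → 40 → 20 → 10 → 5 → 16 → 8 → 4 → 2 → 1
Total steps = 79

79 steps


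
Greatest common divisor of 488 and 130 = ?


488 = 3 * 130 + 98
130 = 1 * 98 + 32
98 = 3 * 32 + 2
32 = 16 * 2 + 0
GCD = 2


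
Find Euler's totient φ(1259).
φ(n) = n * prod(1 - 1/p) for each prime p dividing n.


1259 = 1259
Prime factors: 1259
φ(1259) = 1259 × (1-1/1259)
= 1259 × 1258/1259 = 1258

φ(1259) = 1258


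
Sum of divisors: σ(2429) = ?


Divisors of 2429: 1, 7, 347, 2429
Sum = 1 + 7 + 347 + 2429 = 2784

σ(2429) = 2784


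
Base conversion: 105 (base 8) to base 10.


105 (base 8) = 69 (decimal)
69 (decimal) = 69 (base 10)


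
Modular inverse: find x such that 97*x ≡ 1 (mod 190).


Use the extended Euclidean algorithm on (190, 97); each row r = 190*s + 97*t:
r=190, s=1, t=0
r=97, s=0, t=1
q=1: r=93, s=1, t=-1   [190*(1) + 97*(-1) = 93]
q=1: r=4, s=-1, t=2   [190*(-1) + 97*(2) = 4]
q=23: r=1, s=24, t=-47   [190*(24) + 97*(-47) = 1]
q=4: r=0, s=-97, t=190   [190*(-97) + 97*(190) = 0]
GCD = 1 with t = -47, so 97*(-47) ≡ 1 (mod 190)
Inverse = -47 mod 190 = 143
Check: 97 * 143 = 13871 ≡ 1 (mod 190)

97^(-1) ≡ 143 (mod 190)


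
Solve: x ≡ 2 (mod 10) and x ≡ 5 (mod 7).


M = 10*7 = 70
M1 = M/10 = 7, M2 = M/7 = 10
M1^(-1) mod 10 = 3, M2^(-1) mod 7 = 5
x = 2*7*3 + 5*10*5 = 292
292 mod 70 = 12
Check: 12 mod 10 = 2 ✓, 12 mod 7 = 5 ✓

x ≡ 12 (mod 70)


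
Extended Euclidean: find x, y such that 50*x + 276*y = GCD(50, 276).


Tabular extended Euclidean (each row: r = 50*s + 276*t):
r=50, s=1, t=0
r=276, s=0, t=1
q=0: r=50, s=1, t=0   [50*(1) + 276*(0) = 50]
q=5: r=26, s=-5, t=1   [50*(-5) + 276*(1) = 26]
q=1: r=24, s=6, t=-1   [50*(6) + 276*(-1) = 24]
q=1: r=2, s=-11, t=2   [50*(-11) + 276*(2) = 2]
q=12: r=0, s=138, t=-25   [50*(138) + 276*(-25) = 0]
GCD = 2; from the row with r=2: x=-11, y=2
Check: 50*(-11) + 276*(2) = -550 + 552 = 2

GCD = 2, x = -11, y = 2


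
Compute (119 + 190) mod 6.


119 + 190 = 309
309 mod 6 = 3


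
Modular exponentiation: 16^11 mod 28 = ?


16^1 mod 28 = 16
16^2 mod 28 = 4
16^3 mod 28 = 8
16^4 mod 28 = 16
16^5 mod 28 = 4
16^6 mod 28 = 8
16^7 mod 28 = 16
16^8 mod 28 = 4
16^9 mod 28 = 8
16^10 mod 28 = 16
16^11 mod 28 = 4


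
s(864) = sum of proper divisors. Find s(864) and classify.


Proper divisors: 1, 2, 3, 4, 6, 8, 9, 12, 16, 18, 24, 27, 32, 36, 48, 54, 72, 96, 108, 144, 216, 288, 432
Sum = 1 + 2 + 3 + 4 + 6 + 8 + 9 + 12 + 16 + 18 + 24 + 27 + 32 + 36 + 48 + 54 + 72 + 96 + 108 + 144 + 216 + 288 + 432 = 1656
1656 > 864 → abundant

s(864) = 1656 (abundant)


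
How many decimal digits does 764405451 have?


764405451 has 9 digits in base 10
floor(log10(764405451)) + 1 = floor(8.8833) + 1 = 9

9 digits (base 10)


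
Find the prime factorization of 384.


384 / 2 = 192
192 / 2 = 96
96 / 2 = 48
48 / 2 = 24
24 / 2 = 12
12 / 2 = 6
6 / 2 = 3
3 / 3 = 1
384 = 2^7 × 3


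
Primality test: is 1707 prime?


1707 / 3 = 569 (exact division)
1707 is NOT prime.

No, 1707 is not prime


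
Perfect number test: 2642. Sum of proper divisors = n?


Proper divisors of 2642: 1, 2, 1321
Sum = 1 + 2 + 1321 = 1324

No, 2642 is not perfect (1324 ≠ 2642)


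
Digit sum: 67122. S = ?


6 + 7 + 1 + 2 + 2 = 18


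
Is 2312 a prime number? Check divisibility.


2312 / 2 = 1156 (exact division)
2312 is NOT prime.

No, 2312 is not prime


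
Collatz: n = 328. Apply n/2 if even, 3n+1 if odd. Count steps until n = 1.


328 → 164 → 82 → 41 → 124 → 62 → 31 → 94 → 47 → 142 → 71 → 214 → 107 → 322 → 161 → 484 → 242 → 121 → 364 → 182 → 91 → 274 → 137 → 412 → 206 → 103 → 310 → 155 → 466 → 233 → 700 → 350 → 175 → 526 → 263 → 790 → 395 → 1186 → 593 → 1780 → 890 → 445 → 1336 → 668 → 334 → 167 → 502 → 251 → 754 → 377 → 1132 → 566 → 283 → 850 → 425 → 1276 → 638 → 319 → 958 → 479 → 1438 → 719 → 2158 → 1079 → 3238 → 1619 → 4858 → 2429 → 7288 → 3644 → 1822 → 911 → 2734 → 1367 → 4102 → 2051 → 6154 → 3077 → 9232 → 4616 → 2308 → 1154 → 577 → 1732 → 866 → 433 → 1300 → 650 → 325 → 976 → 488 → 244 → 122 → 61 → 184 → 92 → 46 → 23 → 70 → 35 → 106 → 53 → 160 → 80 → 40 → 20 → 10 → 5 → 16 → 8 → 4 → 2 → 1
Total steps = 112

112 steps


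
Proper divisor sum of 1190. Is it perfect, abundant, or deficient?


Proper divisors: 1, 2, 5, 7, 10, 14, 17, 34, 35, 70, 85, 119, 170, 238, 595
Sum = 1 + 2 + 5 + 7 + 10 + 14 + 17 + 34 + 35 + 70 + 85 + 119 + 170 + 238 + 595 = 1402
1402 > 1190 → abundant

s(1190) = 1402 (abundant)


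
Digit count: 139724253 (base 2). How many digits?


139724253 in base 2 = 1000010101000000010111011101
Number of digits = 28

28 digits (base 2)


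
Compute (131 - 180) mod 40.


131 - 180 = -49
-49 mod 40 = 31


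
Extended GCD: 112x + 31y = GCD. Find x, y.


Tabular extended Euclidean (each row: r = 112*s + 31*t):
r=112, s=1, t=0
r=31, s=0, t=1
q=3: r=19, s=1, t=-3   [112*(1) + 31*(-3) = 19]
q=1: r=12, s=-1, t=4   [112*(-1) + 31*(4) = 12]
q=1: r=7, s=2, t=-7   [112*(2) + 31*(-7) = 7]
q=1: r=5, s=-3, t=11   [112*(-3) + 31*(11) = 5]
q=1: r=2, s=5, t=-18   [112*(5) + 31*(-18) = 2]
q=2: r=1, s=-13, t=47   [112*(-13) + 31*(47) = 1]
q=2: r=0, s=31, t=-112   [112*(31) + 31*(-112) = 0]
GCD = 1; from the row with r=1: x=-13, y=47
Check: 112*(-13) + 31*(47) = -1456 + 1457 = 1

GCD = 1, x = -13, y = 47


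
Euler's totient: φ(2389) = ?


2389 = 2389
Prime factors: 2389
φ(2389) = 2389 × (1-1/2389)
= 2389 × 2388/2389 = 2388

φ(2389) = 2388


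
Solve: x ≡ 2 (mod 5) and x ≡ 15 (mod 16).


M = 5*16 = 80
M1 = M/5 = 16, M2 = M/16 = 5
M1^(-1) mod 5 = 1, M2^(-1) mod 16 = 13
x = 2*16*1 + 15*5*13 = 1007
1007 mod 80 = 47
Check: 47 mod 5 = 2 ✓, 47 mod 16 = 15 ✓

x ≡ 47 (mod 80)


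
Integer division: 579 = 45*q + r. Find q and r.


579 = 45 * 12 + 39
Check: 540 + 39 = 579

q = 12, r = 39


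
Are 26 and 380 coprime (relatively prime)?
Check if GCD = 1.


Euclidean algorithm:
380 = 14 * 26 + 16
26 = 1 * 16 + 10
16 = 1 * 10 + 6
10 = 1 * 6 + 4
6 = 1 * 4 + 2
4 = 2 * 2 + 0
GCD(26, 380) = 2

No, not coprime (GCD = 2)


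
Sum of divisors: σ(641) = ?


Divisors of 641: 1, 641
Sum = 1 + 641 = 642

σ(641) = 642


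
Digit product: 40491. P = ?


4 × 0 × 4 × 9 × 1 = 0


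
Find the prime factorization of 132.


132 / 2 = 66
66 / 2 = 33
33 / 3 = 11
11 / 11 = 1
132 = 2^2 × 3 × 11


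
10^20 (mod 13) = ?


10^1 mod 13 = 10
10^2 mod 13 = 9
10^3 mod 13 = 12
10^4 mod 13 = 3
10^5 mod 13 = 4
10^6 mod 13 = 1
10^7 mod 13 = 10
10^8 mod 13 = 9
10^9 mod 13 = 12
10^10 mod 13 = 3
10^11 mod 13 = 4
10^12 mod 13 = 1
10^13 mod 13 = 10
10^14 mod 13 = 9
10^15 mod 13 = 12
10^16 mod 13 = 3
10^17 mod 13 = 4
10^18 mod 13 = 1
10^19 mod 13 = 10
10^20 mod 13 = 9


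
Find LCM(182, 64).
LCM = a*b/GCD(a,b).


GCD(182, 64) = 2
LCM = 182*64/2 = 11648/2 = 5824

LCM = 5824


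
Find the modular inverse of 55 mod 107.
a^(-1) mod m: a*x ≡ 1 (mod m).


Use the extended Euclidean algorithm on (107, 55); each row r = 107*s + 55*t:
r=107, s=1, t=0
r=55, s=0, t=1
q=1: r=52, s=1, t=-1   [107*(1) + 55*(-1) = 52]
q=1: r=3, s=-1, t=2   [107*(-1) + 55*(2) = 3]
q=17: r=1, s=18, t=-35   [107*(18) + 55*(-35) = 1]
q=3: r=0, s=-55, t=107   [107*(-55) + 55*(107) = 0]
GCD = 1 with t = -35, so 55*(-35) ≡ 1 (mod 107)
Inverse = -35 mod 107 = 72
Check: 55 * 72 = 3960 ≡ 1 (mod 107)

55^(-1) ≡ 72 (mod 107)


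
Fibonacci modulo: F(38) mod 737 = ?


F(k) mod 737 for k=1..38:
1, 1, 2, 3, 5, 8, 13, 21, 34, 55, 89, 144, 233, 377, 610, 250, 123, 373, 496, 132, 628, 23, 651, 674, 588, 525, 376, 164, 540, 704, 507, 474, 244, 718, 225, 206, 431, 637
F(38) mod 737 = 637


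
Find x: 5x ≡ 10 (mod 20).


GCD(5, 20) = 5 divides 10
Divide: 1x ≡ 2 (mod 4)
x ≡ 2 (mod 4)


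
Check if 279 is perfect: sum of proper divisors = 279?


Proper divisors of 279: 1, 3, 9, 31, 93
Sum = 1 + 3 + 9 + 31 + 93 = 137

No, 279 is not perfect (137 ≠ 279)


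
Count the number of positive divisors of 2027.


2027 = 2027^1
d(2027) = (1+1) = 2

2 divisors


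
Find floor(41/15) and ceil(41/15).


41/15 = 2.7333
floor = 2
ceil = 3

floor = 2, ceil = 3


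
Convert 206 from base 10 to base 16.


206 (base 10) = 206 (decimal)
206 (decimal) = CE (base 16)


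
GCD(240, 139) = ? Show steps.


240 = 1 * 139 + 101
139 = 1 * 101 + 38
101 = 2 * 38 + 25
38 = 1 * 25 + 13
25 = 1 * 13 + 12
13 = 1 * 12 + 1
12 = 12 * 1 + 0
GCD = 1


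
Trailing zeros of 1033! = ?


floor(1033/5) = 206
floor(1033/25) = 41
floor(1033/125) = 8
floor(1033/625) = 1
Total = 256

256 trailing zeros


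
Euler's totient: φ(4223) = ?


4223 = 41 × 103
Prime factors: 41, 103
φ(4223) = 4223 × (1-1/41) × (1-1/103)
= 4223 × 40/41 × 102/103 = 4080

φ(4223) = 4080


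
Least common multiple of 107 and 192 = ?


GCD(107, 192) = 1
LCM = 107*192/1 = 20544/1 = 20544

LCM = 20544


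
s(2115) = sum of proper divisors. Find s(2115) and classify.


Proper divisors: 1, 3, 5, 9, 15, 45, 47, 141, 235, 423, 705
Sum = 1 + 3 + 5 + 9 + 15 + 45 + 47 + 141 + 235 + 423 + 705 = 1629
1629 < 2115 → deficient

s(2115) = 1629 (deficient)


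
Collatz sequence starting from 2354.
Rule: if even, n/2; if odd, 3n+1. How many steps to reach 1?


2354 → 1177 → 3532 → 1766 → 883 → 2650 → 1325 → 3976 → 1988 → 994 → 497 → 1492 → 746 → 373 → 1120 → 560 → 280 → 140 → 70 → 35 → 106 → 53 → 160 → 80 → 40 → 20 → 10 → 5 → 16 → 8 → 4 → 2 → 1
Total steps = 32

32 steps


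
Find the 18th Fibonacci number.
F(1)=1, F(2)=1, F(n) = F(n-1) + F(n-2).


Sequence: 1, 1, 2, 3, 5, 8, 13, 21, 34, 55, 89, 144, 233, 377, 610, 987, 1597, 2584
F(18) = 2584


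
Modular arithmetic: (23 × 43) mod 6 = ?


23 × 43 = 989
989 mod 6 = 5


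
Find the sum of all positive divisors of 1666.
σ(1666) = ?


Divisors of 1666: 1, 2, 7, 14, 17, 34, 49, 98, 119, 238, 833, 1666
Sum = 1 + 2 + 7 + 14 + 17 + 34 + 49 + 98 + 119 + 238 + 833 + 1666 = 3078

σ(1666) = 3078


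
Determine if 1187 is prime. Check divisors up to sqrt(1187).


Check divisors up to sqrt(1187) = 34.4529
No divisors found.
1187 is prime.

Yes, 1187 is prime


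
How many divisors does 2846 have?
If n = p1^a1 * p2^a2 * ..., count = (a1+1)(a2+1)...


2846 = 2^1 × 1423^1
d(2846) = (1+1) × (1+1) = 4

4 divisors


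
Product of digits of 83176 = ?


8 × 3 × 1 × 7 × 6 = 1008


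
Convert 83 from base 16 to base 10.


83 (base 16) = 131 (decimal)
131 (decimal) = 131 (base 10)


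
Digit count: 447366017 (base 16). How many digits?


447366017 in base 16 = 1AAA4381
Number of digits = 8

8 digits (base 16)


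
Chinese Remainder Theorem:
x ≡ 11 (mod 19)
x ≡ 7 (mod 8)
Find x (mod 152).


M = 19*8 = 152
M1 = M/19 = 8, M2 = M/8 = 19
M1^(-1) mod 19 = 12, M2^(-1) mod 8 = 3
x = 11*8*12 + 7*19*3 = 1455
1455 mod 152 = 87
Check: 87 mod 19 = 11 ✓, 87 mod 8 = 7 ✓

x ≡ 87 (mod 152)


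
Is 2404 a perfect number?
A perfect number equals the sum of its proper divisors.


Proper divisors of 2404: 1, 2, 4, 601, 1202
Sum = 1 + 2 + 4 + 601 + 1202 = 1810

No, 2404 is not perfect (1810 ≠ 2404)


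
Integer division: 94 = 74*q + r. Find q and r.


94 = 74 * 1 + 20
Check: 74 + 20 = 94

q = 1, r = 20


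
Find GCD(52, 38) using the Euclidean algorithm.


52 = 1 * 38 + 14
38 = 2 * 14 + 10
14 = 1 * 10 + 4
10 = 2 * 4 + 2
4 = 2 * 2 + 0
GCD = 2


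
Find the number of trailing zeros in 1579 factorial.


floor(1579/5) = 315
floor(1579/25) = 63
floor(1579/125) = 12
floor(1579/625) = 2
Total = 392

392 trailing zeros


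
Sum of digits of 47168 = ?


4 + 7 + 1 + 6 + 8 = 26


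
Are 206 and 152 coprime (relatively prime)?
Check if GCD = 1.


Euclidean algorithm:
206 = 1 * 152 + 54
152 = 2 * 54 + 44
54 = 1 * 44 + 10
44 = 4 * 10 + 4
10 = 2 * 4 + 2
4 = 2 * 2 + 0
GCD(206, 152) = 2

No, not coprime (GCD = 2)


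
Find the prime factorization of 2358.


2358 / 2 = 1179
1179 / 3 = 393
393 / 3 = 131
131 / 131 = 1
2358 = 2 × 3^2 × 131


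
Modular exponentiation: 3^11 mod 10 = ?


3^1 mod 10 = 3
3^2 mod 10 = 9
3^3 mod 10 = 7
3^4 mod 10 = 1
3^5 mod 10 = 3
3^6 mod 10 = 9
3^7 mod 10 = 7
3^8 mod 10 = 1
3^9 mod 10 = 3
3^10 mod 10 = 9
3^11 mod 10 = 7


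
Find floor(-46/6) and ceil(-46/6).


-46/6 = -7.6667
floor = -8
ceil = -7

floor = -8, ceil = -7


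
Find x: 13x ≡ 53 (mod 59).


GCD(13, 59) = 1, unique solution
a^(-1) mod 59 = 50
x = 50 * 53 mod 59 = 54

x ≡ 54 (mod 59)


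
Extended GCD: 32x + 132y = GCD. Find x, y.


Tabular extended Euclidean (each row: r = 32*s + 132*t):
r=32, s=1, t=0
r=132, s=0, t=1
q=0: r=32, s=1, t=0   [32*(1) + 132*(0) = 32]
q=4: r=4, s=-4, t=1   [32*(-4) + 132*(1) = 4]
q=8: r=0, s=33, t=-8   [32*(33) + 132*(-8) = 0]
GCD = 4; from the row with r=4: x=-4, y=1
Check: 32*(-4) + 132*(1) = -128 + 132 = 4

GCD = 4, x = -4, y = 1


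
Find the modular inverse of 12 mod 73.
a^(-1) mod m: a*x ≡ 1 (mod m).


Use the extended Euclidean algorithm on (73, 12); each row r = 73*s + 12*t:
r=73, s=1, t=0
r=12, s=0, t=1
q=6: r=1, s=1, t=-6   [73*(1) + 12*(-6) = 1]
q=12: r=0, s=-12, t=73   [73*(-12) + 12*(73) = 0]
GCD = 1 with t = -6, so 12*(-6) ≡ 1 (mod 73)
Inverse = -6 mod 73 = 67
Check: 12 * 67 = 804 ≡ 1 (mod 73)

12^(-1) ≡ 67 (mod 73)


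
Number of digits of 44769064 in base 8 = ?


44769064 in base 8 = 252617450
Number of digits = 9

9 digits (base 8)


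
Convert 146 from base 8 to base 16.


146 (base 8) = 102 (decimal)
102 (decimal) = 66 (base 16)


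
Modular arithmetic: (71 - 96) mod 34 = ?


71 - 96 = -25
-25 mod 34 = 9


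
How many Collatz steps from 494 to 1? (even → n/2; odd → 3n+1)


494 → 247 → 742 → 371 → 1114 → 557 → 1672 → 836 → 418 → 209 → 628 → 314 → 157 → 472 → 236 → 118 → 59 → 178 → 89 → 268 → 134 → 67 → 202 → 101 → 304 → 152 → 76 → 38 → 19 → 58 → 29 → 88 → 44 → 22 → 11 → 34 → 17 → 52 → 26 → 13 → 40 → 20 → 10 → 5 → 16 → 8 → 4 → 2 → 1
Total steps = 48

48 steps


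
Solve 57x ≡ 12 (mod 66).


GCD(57, 66) = 3 divides 12
Divide: 19x ≡ 4 (mod 22)
x ≡ 6 (mod 22)


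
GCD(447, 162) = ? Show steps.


447 = 2 * 162 + 123
162 = 1 * 123 + 39
123 = 3 * 39 + 6
39 = 6 * 6 + 3
6 = 2 * 3 + 0
GCD = 3


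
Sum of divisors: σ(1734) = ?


Divisors of 1734: 1, 2, 3, 6, 17, 34, 51, 102, 289, 578, 867, 1734
Sum = 1 + 2 + 3 + 6 + 17 + 34 + 51 + 102 + 289 + 578 + 867 + 1734 = 3684

σ(1734) = 3684


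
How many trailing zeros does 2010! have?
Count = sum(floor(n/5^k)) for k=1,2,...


floor(2010/5) = 402
floor(2010/25) = 80
floor(2010/125) = 16
floor(2010/625) = 3
Total = 501

501 trailing zeros


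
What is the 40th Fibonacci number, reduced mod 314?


F(k) mod 314 for k=1..40:
1, 1, 2, 3, 5, 8, 13, 21, 34, 55, 89, 144, 233, 63, 296, 45, 27, 72, 99, 171, 270, 127, 83, 210, 293, 189, 168, 43, 211, 254, 151, 91, 242, 19, 261, 280, 227, 193, 106, 299
F(40) mod 314 = 299


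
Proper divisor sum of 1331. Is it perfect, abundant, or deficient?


Proper divisors: 1, 11, 121
Sum = 1 + 11 + 121 = 133
133 < 1331 → deficient

s(1331) = 133 (deficient)


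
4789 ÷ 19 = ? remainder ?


4789 = 19 * 252 + 1
Check: 4788 + 1 = 4789

q = 252, r = 1


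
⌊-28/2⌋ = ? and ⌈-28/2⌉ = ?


-28/2 = -14.0000
floor = -14
ceil = -14

floor = -14, ceil = -14


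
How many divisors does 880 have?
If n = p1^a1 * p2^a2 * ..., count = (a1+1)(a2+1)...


880 = 2^4 × 5^1 × 11^1
d(880) = (4+1) × (1+1) × (1+1) = 20

20 divisors


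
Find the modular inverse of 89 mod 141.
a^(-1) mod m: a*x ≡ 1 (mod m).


Use the extended Euclidean algorithm on (141, 89); each row r = 141*s + 89*t:
r=141, s=1, t=0
r=89, s=0, t=1
q=1: r=52, s=1, t=-1   [141*(1) + 89*(-1) = 52]
q=1: r=37, s=-1, t=2   [141*(-1) + 89*(2) = 37]
q=1: r=15, s=2, t=-3   [141*(2) + 89*(-3) = 15]
q=2: r=7, s=-5, t=8   [141*(-5) + 89*(8) = 7]
q=2: r=1, s=12, t=-19   [141*(12) + 89*(-19) = 1]
q=7: r=0, s=-89, t=141   [141*(-89) + 89*(141) = 0]
GCD = 1 with t = -19, so 89*(-19) ≡ 1 (mod 141)
Inverse = -19 mod 141 = 122
Check: 89 * 122 = 10858 ≡ 1 (mod 141)

89^(-1) ≡ 122 (mod 141)


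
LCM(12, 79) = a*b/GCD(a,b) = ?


GCD(12, 79) = 1
LCM = 12*79/1 = 948/1 = 948

LCM = 948


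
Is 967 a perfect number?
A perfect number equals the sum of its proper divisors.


Proper divisors of 967: 1
Sum = 1 = 1

No, 967 is not perfect (1 ≠ 967)


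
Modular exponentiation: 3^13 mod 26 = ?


3^1 mod 26 = 3
3^2 mod 26 = 9
3^3 mod 26 = 1
3^4 mod 26 = 3
3^5 mod 26 = 9
3^6 mod 26 = 1
3^7 mod 26 = 3
3^8 mod 26 = 9
3^9 mod 26 = 1
3^10 mod 26 = 3
3^11 mod 26 = 9
3^12 mod 26 = 1
3^13 mod 26 = 3


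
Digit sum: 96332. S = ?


9 + 6 + 3 + 3 + 2 = 23


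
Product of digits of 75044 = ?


7 × 5 × 0 × 4 × 4 = 0


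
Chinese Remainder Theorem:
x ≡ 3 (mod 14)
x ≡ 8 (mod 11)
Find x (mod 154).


M = 14*11 = 154
M1 = M/14 = 11, M2 = M/11 = 14
M1^(-1) mod 14 = 9, M2^(-1) mod 11 = 4
x = 3*11*9 + 8*14*4 = 745
745 mod 154 = 129
Check: 129 mod 14 = 3 ✓, 129 mod 11 = 8 ✓

x ≡ 129 (mod 154)


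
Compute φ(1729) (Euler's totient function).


1729 = 7 × 13 × 19
Prime factors: 7, 13, 19
φ(1729) = 1729 × (1-1/7) × (1-1/13) × (1-1/19)
= 1729 × 6/7 × 12/13 × 18/19 = 1296

φ(1729) = 1296


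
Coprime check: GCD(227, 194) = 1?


Euclidean algorithm:
227 = 1 * 194 + 33
194 = 5 * 33 + 29
33 = 1 * 29 + 4
29 = 7 * 4 + 1
4 = 4 * 1 + 0
GCD(227, 194) = 1

Yes, coprime (GCD = 1)


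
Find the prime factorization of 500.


500 / 2 = 250
250 / 2 = 125
125 / 5 = 25
25 / 5 = 5
5 / 5 = 1
500 = 2^2 × 5^3


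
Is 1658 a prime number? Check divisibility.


1658 / 2 = 829 (exact division)
1658 is NOT prime.

No, 1658 is not prime


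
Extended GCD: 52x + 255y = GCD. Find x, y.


Tabular extended Euclidean (each row: r = 52*s + 255*t):
r=52, s=1, t=0
r=255, s=0, t=1
q=0: r=52, s=1, t=0   [52*(1) + 255*(0) = 52]
q=4: r=47, s=-4, t=1   [52*(-4) + 255*(1) = 47]
q=1: r=5, s=5, t=-1   [52*(5) + 255*(-1) = 5]
q=9: r=2, s=-49, t=10   [52*(-49) + 255*(10) = 2]
q=2: r=1, s=103, t=-21   [52*(103) + 255*(-21) = 1]
q=2: r=0, s=-255, t=52   [52*(-255) + 255*(52) = 0]
GCD = 1; from the row with r=1: x=103, y=-21
Check: 52*(103) + 255*(-21) = 5356 - 5355 = 1

GCD = 1, x = 103, y = -21


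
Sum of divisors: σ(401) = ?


Divisors of 401: 1, 401
Sum = 1 + 401 = 402

σ(401) = 402


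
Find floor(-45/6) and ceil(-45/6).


-45/6 = -7.5000
floor = -8
ceil = -7

floor = -8, ceil = -7


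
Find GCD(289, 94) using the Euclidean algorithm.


289 = 3 * 94 + 7
94 = 13 * 7 + 3
7 = 2 * 3 + 1
3 = 3 * 1 + 0
GCD = 1


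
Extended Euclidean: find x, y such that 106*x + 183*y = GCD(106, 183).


Tabular extended Euclidean (each row: r = 106*s + 183*t):
r=106, s=1, t=0
r=183, s=0, t=1
q=0: r=106, s=1, t=0   [106*(1) + 183*(0) = 106]
q=1: r=77, s=-1, t=1   [106*(-1) + 183*(1) = 77]
q=1: r=29, s=2, t=-1   [106*(2) + 183*(-1) = 29]
q=2: r=19, s=-5, t=3   [106*(-5) + 183*(3) = 19]
q=1: r=10, s=7, t=-4   [106*(7) + 183*(-4) = 10]
q=1: r=9, s=-12, t=7   [106*(-12) + 183*(7) = 9]
q=1: r=1, s=19, t=-11   [106*(19) + 183*(-11) = 1]
q=9: r=0, s=-183, t=106   [106*(-183) + 183*(106) = 0]
GCD = 1; from the row with r=1: x=19, y=-11
Check: 106*(19) + 183*(-11) = 2014 - 2013 = 1

GCD = 1, x = 19, y = -11


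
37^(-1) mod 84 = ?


Use the extended Euclidean algorithm on (84, 37); each row r = 84*s + 37*t:
r=84, s=1, t=0
r=37, s=0, t=1
q=2: r=10, s=1, t=-2   [84*(1) + 37*(-2) = 10]
q=3: r=7, s=-3, t=7   [84*(-3) + 37*(7) = 7]
q=1: r=3, s=4, t=-9   [84*(4) + 37*(-9) = 3]
q=2: r=1, s=-11, t=25   [84*(-11) + 37*(25) = 1]
q=3: r=0, s=37, t=-84   [84*(37) + 37*(-84) = 0]
GCD = 1 with t = 25, so 37*(25) ≡ 1 (mod 84)
Inverse = 25 mod 84 = 25
Check: 37 * 25 = 925 ≡ 1 (mod 84)

37^(-1) ≡ 25 (mod 84)


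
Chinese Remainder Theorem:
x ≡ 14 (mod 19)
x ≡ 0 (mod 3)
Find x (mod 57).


M = 19*3 = 57
M1 = M/19 = 3, M2 = M/3 = 19
M1^(-1) mod 19 = 13, M2^(-1) mod 3 = 1
x = 14*3*13 + 0*19*1 = 546
546 mod 57 = 33
Check: 33 mod 19 = 14 ✓, 33 mod 3 = 0 ✓

x ≡ 33 (mod 57)


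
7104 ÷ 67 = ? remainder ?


7104 = 67 * 106 + 2
Check: 7102 + 2 = 7104

q = 106, r = 2


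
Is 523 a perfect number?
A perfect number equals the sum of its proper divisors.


Proper divisors of 523: 1
Sum = 1 = 1

No, 523 is not perfect (1 ≠ 523)


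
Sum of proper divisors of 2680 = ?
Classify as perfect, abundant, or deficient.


Proper divisors: 1, 2, 4, 5, 8, 10, 20, 40, 67, 134, 268, 335, 536, 670, 1340
Sum = 1 + 2 + 4 + 5 + 8 + 10 + 20 + 40 + 67 + 134 + 268 + 335 + 536 + 670 + 1340 = 3440
3440 > 2680 → abundant

s(2680) = 3440 (abundant)


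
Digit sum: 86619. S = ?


8 + 6 + 6 + 1 + 9 = 30


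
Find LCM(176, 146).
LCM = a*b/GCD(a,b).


GCD(176, 146) = 2
LCM = 176*146/2 = 25696/2 = 12848

LCM = 12848


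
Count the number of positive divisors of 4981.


4981 = 17^1 × 293^1
d(4981) = (1+1) × (1+1) = 4

4 divisors


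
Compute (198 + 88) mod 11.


198 + 88 = 286
286 mod 11 = 0


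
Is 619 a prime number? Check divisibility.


Check divisors up to sqrt(619) = 24.8797
No divisors found.
619 is prime.

Yes, 619 is prime


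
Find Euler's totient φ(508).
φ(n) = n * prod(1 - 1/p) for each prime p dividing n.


508 = 2^2 × 127
Prime factors: 2, 127
φ(508) = 508 × (1-1/2) × (1-1/127)
= 508 × 1/2 × 126/127 = 252

φ(508) = 252


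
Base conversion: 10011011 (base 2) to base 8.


10011011 (base 2) = 155 (decimal)
155 (decimal) = 233 (base 8)


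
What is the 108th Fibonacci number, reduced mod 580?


F(k) mod 580 for k=1..108:
1, 1, 2, 3, 5, 8, 13, 21, 34, 55, 89, 144, 233, 377, 30, 407, 437, 264, 121, 385, 506, 311, 237, 548, 205, 173, 378, 551, 349, 320, 89, 409, 498, 327, 245, 572, 237, 229, 466, 115, 1, 116, 117, 233, 350, 3, 353, 356, 129, 485, 34, 519, 553, 492, 465, 377, 262, 59, 321, 380, 121, 501, 42, 543, 5, 548, 553, 521, 494, 435, 349, 204, 553, 177, 150, 327, 477, 224, 121, 345, 466, 231, 117, 348, 465, 233, 118, 351, 469, 240, 129, 369, 498, 287, 205, 492, 117, 29, 146, 175, 321, 496, 237, 153, 390, 543, 353, 316
F(108) mod 580 = 316


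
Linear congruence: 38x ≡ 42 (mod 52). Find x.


GCD(38, 52) = 2 divides 42
Divide: 19x ≡ 21 (mod 26)
x ≡ 23 (mod 26)


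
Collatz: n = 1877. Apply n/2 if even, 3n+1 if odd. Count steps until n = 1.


1877 → 5632 → 2816 → 1408 → 704 → 352 → 176 → 88 → 44 → 22 → 11 → 34 → 17 → 52 → 26 → 13 → 40 → 20 → 10 → 5 → 16 → 8 → 4 → 2 → 1
Total steps = 24

24 steps


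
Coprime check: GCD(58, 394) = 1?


Euclidean algorithm:
394 = 6 * 58 + 46
58 = 1 * 46 + 12
46 = 3 * 12 + 10
12 = 1 * 10 + 2
10 = 5 * 2 + 0
GCD(58, 394) = 2

No, not coprime (GCD = 2)


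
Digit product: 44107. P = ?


4 × 4 × 1 × 0 × 7 = 0


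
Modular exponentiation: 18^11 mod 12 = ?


18^1 mod 12 = 6
18^2 mod 12 = 0
18^3 mod 12 = 0
18^4 mod 12 = 0
18^5 mod 12 = 0
18^6 mod 12 = 0
18^7 mod 12 = 0
18^8 mod 12 = 0
18^9 mod 12 = 0
18^10 mod 12 = 0
18^11 mod 12 = 0


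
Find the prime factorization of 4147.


4147 / 11 = 377
377 / 13 = 29
29 / 29 = 1
4147 = 11 × 13 × 29


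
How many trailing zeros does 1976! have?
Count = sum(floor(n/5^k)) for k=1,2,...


floor(1976/5) = 395
floor(1976/25) = 79
floor(1976/125) = 15
floor(1976/625) = 3
Total = 492

492 trailing zeros


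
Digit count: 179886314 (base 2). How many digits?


179886314 in base 2 = 1010101110001101100011101010
Number of digits = 28

28 digits (base 2)


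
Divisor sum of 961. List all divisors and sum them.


Divisors of 961: 1, 31, 961
Sum = 1 + 31 + 961 = 993

σ(961) = 993


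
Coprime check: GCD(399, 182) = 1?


Euclidean algorithm:
399 = 2 * 182 + 35
182 = 5 * 35 + 7
35 = 5 * 7 + 0
GCD(399, 182) = 7

No, not coprime (GCD = 7)


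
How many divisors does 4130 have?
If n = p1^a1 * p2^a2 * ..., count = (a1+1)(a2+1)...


4130 = 2^1 × 5^1 × 7^1 × 59^1
d(4130) = (1+1) × (1+1) × (1+1) × (1+1) = 16

16 divisors


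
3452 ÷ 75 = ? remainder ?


3452 = 75 * 46 + 2
Check: 3450 + 2 = 3452

q = 46, r = 2


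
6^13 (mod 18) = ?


6^1 mod 18 = 6
6^2 mod 18 = 0
6^3 mod 18 = 0
6^4 mod 18 = 0
6^5 mod 18 = 0
6^6 mod 18 = 0
6^7 mod 18 = 0
6^8 mod 18 = 0
6^9 mod 18 = 0
6^10 mod 18 = 0
6^11 mod 18 = 0
6^12 mod 18 = 0
6^13 mod 18 = 0


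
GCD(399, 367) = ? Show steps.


399 = 1 * 367 + 32
367 = 11 * 32 + 15
32 = 2 * 15 + 2
15 = 7 * 2 + 1
2 = 2 * 1 + 0
GCD = 1


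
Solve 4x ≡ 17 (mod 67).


GCD(4, 67) = 1, unique solution
a^(-1) mod 67 = 17
x = 17 * 17 mod 67 = 21

x ≡ 21 (mod 67)


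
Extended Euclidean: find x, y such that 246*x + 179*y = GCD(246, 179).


Tabular extended Euclidean (each row: r = 246*s + 179*t):
r=246, s=1, t=0
r=179, s=0, t=1
q=1: r=67, s=1, t=-1   [246*(1) + 179*(-1) = 67]
q=2: r=45, s=-2, t=3   [246*(-2) + 179*(3) = 45]
q=1: r=22, s=3, t=-4   [246*(3) + 179*(-4) = 22]
q=2: r=1, s=-8, t=11   [246*(-8) + 179*(11) = 1]
q=22: r=0, s=179, t=-246   [246*(179) + 179*(-246) = 0]
GCD = 1; from the row with r=1: x=-8, y=11
Check: 246*(-8) + 179*(11) = -1968 + 1969 = 1

GCD = 1, x = -8, y = 11


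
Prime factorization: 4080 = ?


4080 / 2 = 2040
2040 / 2 = 1020
1020 / 2 = 510
510 / 2 = 255
255 / 3 = 85
85 / 5 = 17
17 / 17 = 1
4080 = 2^4 × 3 × 5 × 17


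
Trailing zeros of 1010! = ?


floor(1010/5) = 202
floor(1010/25) = 40
floor(1010/125) = 8
floor(1010/625) = 1
Total = 251

251 trailing zeros


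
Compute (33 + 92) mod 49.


33 + 92 = 125
125 mod 49 = 27


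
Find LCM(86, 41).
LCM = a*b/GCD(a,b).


GCD(86, 41) = 1
LCM = 86*41/1 = 3526/1 = 3526

LCM = 3526


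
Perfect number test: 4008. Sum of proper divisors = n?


Proper divisors of 4008: 1, 2, 3, 4, 6, 8, 12, 24, 167, 334, 501, 668, 1002, 1336, 2004
Sum = 1 + 2 + 3 + 4 + 6 + 8 + 12 + 24 + 167 + 334 + 501 + 668 + 1002 + 1336 + 2004 = 6072

No, 4008 is not perfect (6072 ≠ 4008)


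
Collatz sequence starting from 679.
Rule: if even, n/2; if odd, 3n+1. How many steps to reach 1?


679 → 2038 → 1019 → 3058 → 1529 → 4588 → 2294 → 1147 → 3442 → 1721 → 5164 → 2582 → 1291 → 3874 → 1937 → 5812 → 2906 → 1453 → 4360 → 2180 → 1090 → 545 → 1636 → 818 → 409 → 1228 → 614 → 307 → 922 → 461 → 1384 → 692 → 346 → 173 → 520 → 260 → 130 → 65 → 196 → 98 → 49 → 148 → 74 → 37 → 112 → 56 → 28 → 14 → 7 → 22 → 11 → 34 → 17 → 52 → 26 → 13 → 40 → 20 → 10 → 5 → 16 → 8 → 4 → 2 → 1
Total steps = 64

64 steps


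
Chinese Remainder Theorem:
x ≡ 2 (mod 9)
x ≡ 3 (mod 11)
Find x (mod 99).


M = 9*11 = 99
M1 = M/9 = 11, M2 = M/11 = 9
M1^(-1) mod 9 = 5, M2^(-1) mod 11 = 5
x = 2*11*5 + 3*9*5 = 245
245 mod 99 = 47
Check: 47 mod 9 = 2 ✓, 47 mod 11 = 3 ✓

x ≡ 47 (mod 99)


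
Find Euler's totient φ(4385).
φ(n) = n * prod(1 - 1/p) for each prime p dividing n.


4385 = 5 × 877
Prime factors: 5, 877
φ(4385) = 4385 × (1-1/5) × (1-1/877)
= 4385 × 4/5 × 876/877 = 3504

φ(4385) = 3504


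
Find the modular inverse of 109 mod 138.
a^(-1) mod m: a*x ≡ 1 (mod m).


Use the extended Euclidean algorithm on (138, 109); each row r = 138*s + 109*t:
r=138, s=1, t=0
r=109, s=0, t=1
q=1: r=29, s=1, t=-1   [138*(1) + 109*(-1) = 29]
q=3: r=22, s=-3, t=4   [138*(-3) + 109*(4) = 22]
q=1: r=7, s=4, t=-5   [138*(4) + 109*(-5) = 7]
q=3: r=1, s=-15, t=19   [138*(-15) + 109*(19) = 1]
q=7: r=0, s=109, t=-138   [138*(109) + 109*(-138) = 0]
GCD = 1 with t = 19, so 109*(19) ≡ 1 (mod 138)
Inverse = 19 mod 138 = 19
Check: 109 * 19 = 2071 ≡ 1 (mod 138)

109^(-1) ≡ 19 (mod 138)


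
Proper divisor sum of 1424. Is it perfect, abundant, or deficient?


Proper divisors: 1, 2, 4, 8, 16, 89, 178, 356, 712
Sum = 1 + 2 + 4 + 8 + 16 + 89 + 178 + 356 + 712 = 1366
1366 < 1424 → deficient

s(1424) = 1366 (deficient)


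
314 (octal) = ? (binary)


314 (base 8) = 204 (decimal)
204 (decimal) = 11001100 (base 2)


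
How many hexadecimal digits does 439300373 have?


439300373 in base 16 = 1A2F3115
Number of digits = 8

8 digits (base 16)


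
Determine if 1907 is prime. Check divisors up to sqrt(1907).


Check divisors up to sqrt(1907) = 43.6692
No divisors found.
1907 is prime.

Yes, 1907 is prime


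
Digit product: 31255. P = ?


3 × 1 × 2 × 5 × 5 = 150


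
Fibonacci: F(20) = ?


Sequence: 1, 1, 2, 3, 5, 8, 13, 21, 34, 55, 89, 144, 233, 377, 610, 987, 1597, 2584, 4181, 6765
F(20) = 6765


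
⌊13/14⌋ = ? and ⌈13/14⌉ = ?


13/14 = 0.9286
floor = 0
ceil = 1

floor = 0, ceil = 1


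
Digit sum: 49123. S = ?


4 + 9 + 1 + 2 + 3 = 19


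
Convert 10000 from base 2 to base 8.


10000 (base 2) = 16 (decimal)
16 (decimal) = 20 (base 8)


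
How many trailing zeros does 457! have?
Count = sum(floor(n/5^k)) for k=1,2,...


floor(457/5) = 91
floor(457/25) = 18
floor(457/125) = 3
Total = 112

112 trailing zeros


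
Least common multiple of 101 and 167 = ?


GCD(101, 167) = 1
LCM = 101*167/1 = 16867/1 = 16867

LCM = 16867


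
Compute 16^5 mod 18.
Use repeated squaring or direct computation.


16^1 mod 18 = 16
16^2 mod 18 = 4
16^3 mod 18 = 10
16^4 mod 18 = 16
16^5 mod 18 = 4


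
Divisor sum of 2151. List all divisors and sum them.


Divisors of 2151: 1, 3, 9, 239, 717, 2151
Sum = 1 + 3 + 9 + 239 + 717 + 2151 = 3120

σ(2151) = 3120


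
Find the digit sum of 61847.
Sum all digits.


6 + 1 + 8 + 4 + 7 = 26


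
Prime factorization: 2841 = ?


2841 / 3 = 947
947 / 947 = 1
2841 = 3 × 947


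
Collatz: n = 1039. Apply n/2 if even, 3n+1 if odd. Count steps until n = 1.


1039 → 3118 → 1559 → 4678 → 2339 → 7018 → 3509 → 10528 → 5264 → 2632 → 1316 → 658 → 329 → 988 → 494 → 247 → 742 → 371 → 1114 → 557 → 1672 → 836 → 418 → 209 → 628 → 314 → 157 → 472 → 236 → 118 → 59 → 178 → 89 → 268 → 134 → 67 → 202 → 101 → 304 → 152 → 76 → 38 → 19 → 58 → 29 → 88 → 44 → 22 → 11 → 34 → 17 → 52 → 26 → 13 → 40 → 20 → 10 → 5 → 16 → 8 → 4 → 2 → 1
Total steps = 62

62 steps


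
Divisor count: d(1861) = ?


1861 = 1861^1
d(1861) = (1+1) = 2

2 divisors


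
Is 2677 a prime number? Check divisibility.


Check divisors up to sqrt(2677) = 51.7397
No divisors found.
2677 is prime.

Yes, 2677 is prime


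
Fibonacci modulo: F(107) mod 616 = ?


F(k) mod 616 for k=1..107:
1, 1, 2, 3, 5, 8, 13, 21, 34, 55, 89, 144, 233, 377, 610, 371, 365, 120, 485, 605, 474, 463, 321, 168, 489, 41, 530, 571, 485, 440, 309, 133, 442, 575, 401, 360, 145, 505, 34, 539, 573, 496, 453, 333, 170, 503, 57, 560, 1, 561, 562, 507, 453, 344, 181, 525, 90, 615, 89, 88, 177, 265, 442, 91, 533, 8, 541, 549, 474, 407, 265, 56, 321, 377, 82, 459, 541, 384, 309, 77, 386, 463, 233, 80, 313, 393, 90, 483, 573, 440, 397, 221, 2, 223, 225, 448, 57, 505, 562, 451, 397, 232, 13, 245, 258, 503, 145
F(107) mod 616 = 145


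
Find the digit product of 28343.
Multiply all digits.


2 × 8 × 3 × 4 × 3 = 576


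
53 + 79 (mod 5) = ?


53 + 79 = 132
132 mod 5 = 2


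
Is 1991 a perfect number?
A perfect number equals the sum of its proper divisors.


Proper divisors of 1991: 1, 11, 181
Sum = 1 + 11 + 181 = 193

No, 1991 is not perfect (193 ≠ 1991)


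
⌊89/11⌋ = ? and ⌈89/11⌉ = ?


89/11 = 8.0909
floor = 8
ceil = 9

floor = 8, ceil = 9


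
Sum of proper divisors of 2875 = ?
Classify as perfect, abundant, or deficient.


Proper divisors: 1, 5, 23, 25, 115, 125, 575
Sum = 1 + 5 + 23 + 25 + 115 + 125 + 575 = 869
869 < 2875 → deficient

s(2875) = 869 (deficient)
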